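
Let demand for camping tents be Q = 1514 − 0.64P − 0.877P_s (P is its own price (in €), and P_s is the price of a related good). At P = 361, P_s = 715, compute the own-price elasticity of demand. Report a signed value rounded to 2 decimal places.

-0.35

At the given values, Q = 1514 − 0.64(361) − 0.877(715) = 655.905.
∂Q/∂P = −0.64.
E = (-0.64) × (361/655.905) = -0.3522…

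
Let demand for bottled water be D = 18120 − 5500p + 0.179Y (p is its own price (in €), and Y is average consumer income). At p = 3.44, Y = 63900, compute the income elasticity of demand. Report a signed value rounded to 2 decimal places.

At the given values, D = 18120 − 5500(3.44) + 0.179(63900) = 10638.1.
∂D/∂Y = 0.179.
E = (0.179) × (63900/10638.1) = 1.0752…

1.08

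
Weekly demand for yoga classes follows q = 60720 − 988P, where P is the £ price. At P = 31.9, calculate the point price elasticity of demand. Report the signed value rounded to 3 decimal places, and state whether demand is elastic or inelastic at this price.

-1.079; elastic

dq/dP = −988. At P = 31.9, q = 60720 − 988(31.9) = 29202.8.
Ed = (dq/dP)·(P/q) = −988 × (31.9/29202.8) = -1.07925…
|Ed| = 1.079 > 1, so demand is elastic.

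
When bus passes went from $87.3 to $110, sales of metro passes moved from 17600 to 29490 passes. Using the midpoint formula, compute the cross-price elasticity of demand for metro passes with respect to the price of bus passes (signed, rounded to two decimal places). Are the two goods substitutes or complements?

2.19; substitutes

%ΔQ_{metro passes} = (29490 − 17600)/avg = 11890/23545 = 0.504990…
%ΔP_{bus passes} = (110 − 87.3)/avg = 22.7/98.65 = 0.230106…
E_cross = (11890/23545) / (22.7/98.65) = 2.1945…
E_cross > 0 ⇒ the goods are substitutes.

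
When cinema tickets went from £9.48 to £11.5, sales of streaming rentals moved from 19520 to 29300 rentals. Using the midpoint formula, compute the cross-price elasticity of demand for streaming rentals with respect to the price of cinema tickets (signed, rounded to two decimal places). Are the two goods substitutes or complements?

%ΔQ_{streaming rentals} = (29300 − 19520)/avg = 9780/24410 = 0.400655…
%ΔP_{cinema tickets} = (11.5 − 9.48)/avg = 2.02/10.49 = 0.192564…
E_cross = (9780/24410) / (2.02/10.49) = 2.0806…
E_cross > 0 ⇒ the goods are substitutes.

2.08; substitutes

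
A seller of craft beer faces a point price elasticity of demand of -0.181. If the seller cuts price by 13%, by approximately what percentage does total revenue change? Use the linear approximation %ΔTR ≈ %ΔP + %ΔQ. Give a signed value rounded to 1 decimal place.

%ΔQ ≈ Ed × %ΔP = (-0.181) × (-13%) = +2.3530%
%ΔTR ≈ %ΔP + %ΔQ = (-13%) + (+2.3530%) = -10.6470%

-10.6%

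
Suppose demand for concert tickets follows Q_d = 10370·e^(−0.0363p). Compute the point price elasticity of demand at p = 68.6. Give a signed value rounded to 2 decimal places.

-2.49

dQ_d/dp = −0.0363·Q_d = -31.2043. At p = 68.6, Q_d = 859.622.
Ed = (dQ_d/dp)·(p/Q_d) = (-31.2043) × (68.6/859.622) = -2.4901…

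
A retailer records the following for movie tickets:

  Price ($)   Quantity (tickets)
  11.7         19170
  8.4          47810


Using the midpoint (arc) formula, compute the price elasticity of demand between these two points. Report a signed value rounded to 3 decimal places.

-2.604

%ΔQ = (47810 − 19170) / [(19170 + 47810)/2] = 28640/33490 = 0.855180…
%ΔP = (8.4 − 11.7) / [(11.7 + 8.4)/2] = -3.3/10.05 = -0.328358…
Arc Ed = %ΔQ / %ΔP = (28640/33490) / (-3.3/10.05) = -2.60441…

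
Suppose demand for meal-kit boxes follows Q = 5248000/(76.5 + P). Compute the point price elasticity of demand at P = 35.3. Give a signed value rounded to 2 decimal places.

dQ/dP = −5248000/(76.5 + P)² = -419.866. At P = 35.3, Q = 46941.
Ed = (dQ/dP)·(P/Q) = (-419.866) × (35.3/46941) = -0.3157…

-0.32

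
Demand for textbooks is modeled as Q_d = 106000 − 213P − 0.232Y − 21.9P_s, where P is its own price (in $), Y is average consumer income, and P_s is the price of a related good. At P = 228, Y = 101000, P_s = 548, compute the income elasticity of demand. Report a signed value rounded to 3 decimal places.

At the given values, Q_d = 106000 − 213(228) − 0.232(101000) − 21.9(548) = 22002.8.
∂Q_d/∂Y = -0.232.
E = (-0.232) × (101000/22002.8) = -1.06495…

-1.065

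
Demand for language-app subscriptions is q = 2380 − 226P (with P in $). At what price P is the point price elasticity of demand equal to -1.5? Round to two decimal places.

6.32

Ed = −226P/(2380 − 226P). Set this equal to -1.5:
226P = 1.5·(2380 − 226P) ⇒ 226P(1 + 1.5) = 1.5·2380
P = 1.5·2380 / (226·2.5) = 6.3185…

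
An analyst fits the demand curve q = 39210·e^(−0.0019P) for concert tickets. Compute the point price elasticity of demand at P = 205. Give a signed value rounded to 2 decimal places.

dq/dP = −0.0019·q = -50.4653. At P = 205, q = 26560.7.
Ed = (dq/dP)·(P/q) = (-50.4653) × (205/26560.7) = -0.3895

-0.39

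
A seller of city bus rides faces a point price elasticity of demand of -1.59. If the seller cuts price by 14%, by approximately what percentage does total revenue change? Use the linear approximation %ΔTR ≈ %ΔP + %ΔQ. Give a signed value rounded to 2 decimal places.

+8.26%

%ΔQ ≈ Ed × %ΔP = (-1.59) × (-14%) = +22.2600%
%ΔTR ≈ %ΔP + %ΔQ = (-14%) + (+22.2600%) = +8.2600%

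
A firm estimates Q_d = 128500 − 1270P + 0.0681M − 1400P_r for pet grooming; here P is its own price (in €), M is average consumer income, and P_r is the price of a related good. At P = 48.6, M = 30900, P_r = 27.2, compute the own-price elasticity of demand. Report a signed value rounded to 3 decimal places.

-2.004

At the given values, Q_d = 128500 − 1270(48.6) + 0.0681(30900) − 1400(27.2) = 30802.29.
∂Q_d/∂P = −1270.
E = (-1270) × (48.6/30802.29) = -2.00381…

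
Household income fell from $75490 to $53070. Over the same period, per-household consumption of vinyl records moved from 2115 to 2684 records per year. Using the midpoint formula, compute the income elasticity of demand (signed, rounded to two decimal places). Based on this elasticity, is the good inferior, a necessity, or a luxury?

%ΔQ = (2684 − 2115)/[( 2115 + 2684)/2] = 569/2399.5 = 0.237132…
%ΔIncome = (53070 − 75490)/[( 75490 + 53070)/2] = -22420/64280 = -0.348786…
E_income = (569/2399.5) / (-22420/64280) = -0.6798…
E_income < 0 ⇒ inferior good.

-0.68; inferior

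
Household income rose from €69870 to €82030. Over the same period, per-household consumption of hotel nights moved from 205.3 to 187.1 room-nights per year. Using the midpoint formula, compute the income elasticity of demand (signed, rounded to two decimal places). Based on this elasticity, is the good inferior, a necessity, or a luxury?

%ΔQ = (187.1 − 205.3)/[( 205.3 + 187.1)/2] = -18.2/196.2 = -0.092762…
%ΔIncome = (82030 − 69870)/[( 69870 + 82030)/2] = 12160/75950 = 0.160105…
E_income = (-18.2/196.2) / (12160/75950) = -0.5793…
E_income < 0 ⇒ inferior good.

-0.58; inferior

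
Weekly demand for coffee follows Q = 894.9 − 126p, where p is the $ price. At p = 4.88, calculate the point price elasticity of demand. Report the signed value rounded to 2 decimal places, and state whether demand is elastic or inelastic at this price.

dQ/dp = −126. At p = 4.88, Q = 894.9 − 126(4.88) = 280.02.
Ed = (dQ/dp)·(p/Q) = −126 × (4.88/280.02) = -2.1958…
|Ed| = 2.20 > 1, so demand is elastic.

-2.20; elastic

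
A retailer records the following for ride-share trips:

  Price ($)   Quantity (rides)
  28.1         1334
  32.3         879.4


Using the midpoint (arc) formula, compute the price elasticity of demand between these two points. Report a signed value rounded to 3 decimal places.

%ΔQ = (879.4 − 1334) / [(1334 + 879.4)/2] = -454.6/1106.7 = -0.410770…
%ΔP = (32.3 − 28.1) / [(28.1 + 32.3)/2] = 4.2/30.2 = 0.139072…
Arc Ed = %ΔQ / %ΔP = (-454.6/1106.7) / (4.2/30.2) = -2.95363…

-2.954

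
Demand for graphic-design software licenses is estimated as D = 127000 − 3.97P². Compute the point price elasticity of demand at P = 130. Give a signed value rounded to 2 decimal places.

-2.24

dD/dP = −2·3.97·P = -1032.2. At P = 130, D = 59907.
Ed = (dD/dP)·(P/D) = (-1032.2) × (130/59907) = -2.2399…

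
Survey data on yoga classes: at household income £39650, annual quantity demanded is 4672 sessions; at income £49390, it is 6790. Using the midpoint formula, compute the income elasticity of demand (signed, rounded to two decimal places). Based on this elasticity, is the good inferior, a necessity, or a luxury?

%ΔQ = (6790 − 4672)/[( 4672 + 6790)/2] = 2118/5731 = 0.369569…
%ΔIncome = (49390 − 39650)/[( 39650 + 49390)/2] = 9740/44520 = 0.218778…
E_income = (2118/5731) / (9740/44520) = 1.6892…
E_income > 1 ⇒ normal good, luxury.

1.69; luxury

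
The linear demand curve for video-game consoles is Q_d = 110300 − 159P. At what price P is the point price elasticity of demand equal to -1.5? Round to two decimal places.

Ed = −159P/(110300 − 159P). Set this equal to -1.5:
159P = 1.5·(110300 − 159P) ⇒ 159P(1 + 1.5) = 1.5·110300
P = 1.5·110300 / (159·2.5) = 416.2264…

416.23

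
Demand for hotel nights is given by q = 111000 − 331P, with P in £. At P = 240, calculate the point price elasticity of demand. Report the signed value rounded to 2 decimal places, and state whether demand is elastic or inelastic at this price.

dq/dP = −331. At P = 240, q = 111000 − 331(240) = 31560.
Ed = (dq/dP)·(P/q) = −331 × (240/31560) = -2.5171…
|Ed| = 2.52 > 1, so demand is elastic.

-2.52; elastic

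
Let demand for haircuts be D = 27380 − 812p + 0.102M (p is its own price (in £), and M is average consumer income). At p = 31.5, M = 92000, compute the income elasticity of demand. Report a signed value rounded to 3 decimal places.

At the given values, D = 27380 − 812(31.5) + 0.102(92000) = 11186.
∂D/∂M = 0.102.
E = (0.102) × (92000/11186) = 0.83890…

0.839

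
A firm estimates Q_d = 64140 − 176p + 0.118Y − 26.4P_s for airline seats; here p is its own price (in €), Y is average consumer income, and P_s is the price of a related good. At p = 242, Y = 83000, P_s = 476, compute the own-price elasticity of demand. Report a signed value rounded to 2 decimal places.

At the given values, Q_d = 64140 − 176(242) + 0.118(83000) − 26.4(476) = 18775.6.
∂Q_d/∂p = −176.
E = (-176) × (242/18775.6) = -2.2684…

-2.27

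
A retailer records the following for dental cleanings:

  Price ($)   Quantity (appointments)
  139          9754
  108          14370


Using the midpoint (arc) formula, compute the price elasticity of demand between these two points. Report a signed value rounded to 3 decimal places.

%ΔQ = (14370 − 9754) / [(9754 + 14370)/2] = 4616/12062 = 0.382689…
%ΔP = (108 − 139) / [(139 + 108)/2] = -31/123.5 = -0.251012…
Arc Ed = %ΔQ / %ΔP = (4616/12062) / (-31/123.5) = -1.52458…

-1.525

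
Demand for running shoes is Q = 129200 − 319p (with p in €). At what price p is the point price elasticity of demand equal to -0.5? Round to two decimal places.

135.01

Ed = −319p/(129200 − 319p). Set this equal to -0.5:
319p = 0.5·(129200 − 319p) ⇒ 319p(1 + 0.5) = 0.5·129200
p = 0.5·129200 / (319·1.5) = 135.0052…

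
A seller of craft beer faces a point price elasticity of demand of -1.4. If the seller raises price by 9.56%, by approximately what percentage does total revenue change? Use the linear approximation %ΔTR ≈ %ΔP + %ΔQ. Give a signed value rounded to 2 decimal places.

%ΔQ ≈ Ed × %ΔP = (-1.4) × (+9.56%) = -13.3840%
%ΔTR ≈ %ΔP + %ΔQ = (+9.56%) + (-13.3840%) = -3.8240%

-3.82%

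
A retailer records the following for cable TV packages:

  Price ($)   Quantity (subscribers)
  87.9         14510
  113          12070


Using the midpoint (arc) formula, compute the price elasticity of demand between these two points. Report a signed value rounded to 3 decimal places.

%ΔQ = (12070 − 14510) / [(14510 + 12070)/2] = -2440/13290 = -0.183596…
%ΔP = (113 − 87.9) / [(87.9 + 113)/2] = 25.1/100.45 = 0.249875…
Arc Ed = %ΔQ / %ΔP = (-2440/13290) / (25.1/100.45) = -0.73475…

-0.735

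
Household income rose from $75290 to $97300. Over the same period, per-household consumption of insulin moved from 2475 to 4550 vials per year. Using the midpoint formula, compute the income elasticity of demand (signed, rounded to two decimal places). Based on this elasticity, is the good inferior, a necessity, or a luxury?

%ΔQ = (4550 − 2475)/[( 2475 + 4550)/2] = 2075/3512.5 = 0.590747…
%ΔIncome = (97300 − 75290)/[( 75290 + 97300)/2] = 22010/86295 = 0.255055…
E_income = (2075/3512.5) / (22010/86295) = 2.3161…
E_income > 1 ⇒ normal good, luxury.

2.32; luxury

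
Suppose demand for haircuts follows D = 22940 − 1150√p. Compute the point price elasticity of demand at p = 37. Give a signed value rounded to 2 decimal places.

-0.22

dD/dp = −1150/(2√p) = -94.5294. At p = 37, D = 15944.8.
Ed = (dD/dp)·(p/D) = (-94.5294) × (37/15944.8) = -0.2193…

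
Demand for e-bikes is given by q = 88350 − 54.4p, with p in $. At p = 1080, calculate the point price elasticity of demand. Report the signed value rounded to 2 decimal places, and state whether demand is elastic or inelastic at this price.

-1.98; elastic

dq/dp = −54.4. At p = 1080, q = 88350 − 54.4(1080) = 29598.
Ed = (dq/dp)·(p/q) = −54.4 × (1080/29598) = -1.9849…
|Ed| = 1.98 > 1, so demand is elastic.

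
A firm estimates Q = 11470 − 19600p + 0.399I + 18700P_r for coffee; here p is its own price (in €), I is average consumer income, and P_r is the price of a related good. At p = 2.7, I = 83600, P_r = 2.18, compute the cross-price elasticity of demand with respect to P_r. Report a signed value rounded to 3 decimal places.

At the given values, Q = 11470 − 19600(2.7) + 0.399(83600) + 18700(2.18) = 32672.4.
∂Q/∂P_r = 18700.
E = (18700) × (2.18/32672.4) = 1.24771…

1.248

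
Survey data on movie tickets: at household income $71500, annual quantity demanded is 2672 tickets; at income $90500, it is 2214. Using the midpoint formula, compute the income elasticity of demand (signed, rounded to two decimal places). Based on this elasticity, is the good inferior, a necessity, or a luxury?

-0.80; inferior

%ΔQ = (2214 − 2672)/[( 2672 + 2214)/2] = -458/2443 = -0.187474…
%ΔIncome = (90500 − 71500)/[( 71500 + 90500)/2] = 19000/81000 = 0.234567…
E_income = (-458/2443) / (19000/81000) = -0.7992…
E_income < 0 ⇒ inferior good.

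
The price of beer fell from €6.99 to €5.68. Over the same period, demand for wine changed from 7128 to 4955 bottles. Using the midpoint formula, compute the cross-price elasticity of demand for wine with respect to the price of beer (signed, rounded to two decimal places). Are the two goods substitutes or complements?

%ΔQ_{wine} = (4955 − 7128)/avg = -2173/6041.5 = -0.359678…
%ΔP_{beer} = (5.68 − 6.99)/avg = -1.31/6.335 = -0.206787…
E_cross = (-2173/6041.5) / (-1.31/6.335) = 1.7393…
E_cross > 0 ⇒ the goods are substitutes.

1.74; substitutes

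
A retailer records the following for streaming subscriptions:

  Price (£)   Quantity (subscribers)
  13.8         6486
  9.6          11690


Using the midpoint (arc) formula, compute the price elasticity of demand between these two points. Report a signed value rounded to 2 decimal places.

-1.60

%ΔQ = (11690 − 6486) / [(6486 + 11690)/2] = 5204/9088 = 0.572623…
%ΔP = (9.6 − 13.8) / [(13.8 + 9.6)/2] = -4.2/11.7 = -0.358974…
Arc Ed = %ΔQ / %ΔP = (5204/9088) / (-4.2/11.7) = -1.5951…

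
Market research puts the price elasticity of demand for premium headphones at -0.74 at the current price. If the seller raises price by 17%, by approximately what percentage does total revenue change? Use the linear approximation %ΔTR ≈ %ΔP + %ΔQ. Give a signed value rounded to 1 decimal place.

+4.4%

%ΔQ ≈ Ed × %ΔP = (-0.74) × (+17%) = -12.5800%
%ΔTR ≈ %ΔP + %ΔQ = (+17%) + (-12.5800%) = +4.4200%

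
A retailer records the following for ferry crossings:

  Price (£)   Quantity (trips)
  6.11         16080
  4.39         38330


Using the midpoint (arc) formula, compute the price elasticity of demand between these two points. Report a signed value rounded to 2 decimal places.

%ΔQ = (38330 − 16080) / [(16080 + 38330)/2] = 22250/27205 = 0.817864…
%ΔP = (4.39 − 6.11) / [(6.11 + 4.39)/2] = -1.72/5.25 = -0.327619…
Arc Ed = %ΔQ / %ΔP = (22250/27205) / (-1.72/5.25) = -2.4963…

-2.50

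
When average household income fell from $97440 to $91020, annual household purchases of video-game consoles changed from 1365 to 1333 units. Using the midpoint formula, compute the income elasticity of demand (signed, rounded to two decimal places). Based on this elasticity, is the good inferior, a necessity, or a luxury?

%ΔQ = (1333 − 1365)/[( 1365 + 1333)/2] = -32/1349 = -0.023721…
%ΔIncome = (91020 − 97440)/[( 97440 + 91020)/2] = -6420/94230 = -0.068131…
E_income = (-32/1349) / (-6420/94230) = 0.3481…
0 < E_income < 1 ⇒ normal good, necessity.

0.35; necessity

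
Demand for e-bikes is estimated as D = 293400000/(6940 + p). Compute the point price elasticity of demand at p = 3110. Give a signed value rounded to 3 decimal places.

-0.309

dD/dp = −293400000/(6940 + p)² = -2.90488. At p = 3110, D = 29194.
Ed = (dD/dp)·(p/D) = (-2.90488) × (3110/29194) = -0.30945…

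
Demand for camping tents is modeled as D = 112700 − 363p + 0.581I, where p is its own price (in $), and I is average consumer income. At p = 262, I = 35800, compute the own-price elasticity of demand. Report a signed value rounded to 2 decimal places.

At the given values, D = 112700 − 363(262) + 0.581(35800) = 38393.8.
∂D/∂p = −363.
E = (-363) × (262/38393.8) = -2.4771…

-2.48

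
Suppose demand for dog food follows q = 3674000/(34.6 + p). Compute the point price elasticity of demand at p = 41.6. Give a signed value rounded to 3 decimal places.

dq/dp = −3674000/(34.6 + p)² = -632.746. At p = 41.6, q = 48215.2.
Ed = (dq/dp)·(p/q) = (-632.746) × (41.6/48215.2) = -0.54593…

-0.546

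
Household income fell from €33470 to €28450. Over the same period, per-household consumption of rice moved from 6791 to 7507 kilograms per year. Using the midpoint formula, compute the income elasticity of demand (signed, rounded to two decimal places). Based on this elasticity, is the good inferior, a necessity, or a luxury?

%ΔQ = (7507 − 6791)/[( 6791 + 7507)/2] = 716/7149 = 0.100153…
%ΔIncome = (28450 − 33470)/[( 33470 + 28450)/2] = -5020/30960 = -0.162144…
E_income = (716/7149) / (-5020/30960) = -0.6176…
E_income < 0 ⇒ inferior good.

-0.62; inferior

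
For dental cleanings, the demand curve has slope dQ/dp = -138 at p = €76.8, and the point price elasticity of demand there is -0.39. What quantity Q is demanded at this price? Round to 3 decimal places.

Ed = (dQ/dp)·(p/Q) ⇒ Q = (dQ/dp)·p/Ed = (-138)·76.8/(-0.39) = 27175.38461…

27175.385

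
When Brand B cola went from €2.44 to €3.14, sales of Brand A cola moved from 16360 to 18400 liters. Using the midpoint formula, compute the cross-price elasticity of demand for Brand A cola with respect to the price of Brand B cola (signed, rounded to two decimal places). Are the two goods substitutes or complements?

%ΔQ_{Brand A cola} = (18400 − 16360)/avg = 2040/17380 = 0.117376…
%ΔP_{Brand B cola} = (3.14 − 2.44)/avg = 0.7/2.79 = 0.250896…
E_cross = (2040/17380) / (0.7/2.79) = 0.4678…
E_cross > 0 ⇒ the goods are substitutes.

0.47; substitutes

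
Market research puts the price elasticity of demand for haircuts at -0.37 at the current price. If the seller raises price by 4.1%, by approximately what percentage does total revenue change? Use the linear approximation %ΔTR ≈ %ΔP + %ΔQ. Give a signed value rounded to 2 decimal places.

+2.58%

%ΔQ ≈ Ed × %ΔP = (-0.37) × (+4.1%) = -1.5170%
%ΔTR ≈ %ΔP + %ΔQ = (+4.1%) + (-1.5170%) = +2.5830%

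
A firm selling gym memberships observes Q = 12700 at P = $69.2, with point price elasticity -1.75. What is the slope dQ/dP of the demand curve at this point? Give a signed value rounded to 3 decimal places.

Ed = (dQ/dP)·(P/Q) ⇒ dQ/dP = Ed·Q/P = (-1.75)·12700/69.2 = -321.17052…

-321.171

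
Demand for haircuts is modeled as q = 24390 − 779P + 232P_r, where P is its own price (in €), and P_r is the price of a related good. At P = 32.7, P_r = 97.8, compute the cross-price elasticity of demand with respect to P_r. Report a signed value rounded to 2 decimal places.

At the given values, q = 24390 − 779(32.7) + 232(97.8) = 21606.3.
∂q/∂P_r = 232.
E = (232) × (97.8/21606.3) = 1.0501…

1.05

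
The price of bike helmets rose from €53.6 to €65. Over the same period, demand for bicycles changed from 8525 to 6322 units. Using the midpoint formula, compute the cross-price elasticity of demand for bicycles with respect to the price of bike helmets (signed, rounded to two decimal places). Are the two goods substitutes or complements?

-1.54; complements

%ΔQ_{bicycles} = (6322 − 8525)/avg = -2203/7423.5 = -0.296760…
%ΔP_{bike helmets} = (65 − 53.6)/avg = 11.4/59.3 = 0.192242…
E_cross = (-2203/7423.5) / (11.4/59.3) = -1.5436…
E_cross < 0 ⇒ the goods are complements.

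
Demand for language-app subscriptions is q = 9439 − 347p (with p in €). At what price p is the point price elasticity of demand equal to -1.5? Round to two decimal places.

Ed = −347p/(9439 − 347p). Set this equal to -1.5:
347p = 1.5·(9439 − 347p) ⇒ 347p(1 + 1.5) = 1.5·9439
p = 1.5·9439 / (347·2.5) = 16.3210…

16.32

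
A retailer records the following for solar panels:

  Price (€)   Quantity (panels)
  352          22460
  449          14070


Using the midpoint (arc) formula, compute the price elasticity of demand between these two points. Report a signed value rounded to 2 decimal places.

%ΔQ = (14070 − 22460) / [(22460 + 14070)/2] = -8390/18265 = -0.459348…
%ΔP = (449 − 352) / [(352 + 449)/2] = 97/400.5 = 0.242197…
Arc Ed = %ΔQ / %ΔP = (-8390/18265) / (97/400.5) = -1.8965…

-1.90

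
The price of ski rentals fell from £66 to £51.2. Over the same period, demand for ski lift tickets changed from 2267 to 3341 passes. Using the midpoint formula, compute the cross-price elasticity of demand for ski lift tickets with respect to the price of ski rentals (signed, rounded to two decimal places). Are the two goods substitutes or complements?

-1.52; complements

%ΔQ_{ski lift tickets} = (3341 − 2267)/avg = 1074/2804 = 0.383024…
%ΔP_{ski rentals} = (51.2 − 66)/avg = -14.8/58.6 = -0.252559…
E_cross = (1074/2804) / (-14.8/58.6) = -1.5165…
E_cross < 0 ⇒ the goods are complements.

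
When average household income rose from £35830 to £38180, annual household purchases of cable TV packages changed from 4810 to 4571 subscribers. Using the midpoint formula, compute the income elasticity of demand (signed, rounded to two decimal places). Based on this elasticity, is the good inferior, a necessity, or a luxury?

-0.80; inferior

%ΔQ = (4571 − 4810)/[( 4810 + 4571)/2] = -239/4690.5 = -0.050954…
%ΔIncome = (38180 − 35830)/[( 35830 + 38180)/2] = 2350/37005 = 0.063504…
E_income = (-239/4690.5) / (2350/37005) = -0.8023…
E_income < 0 ⇒ inferior good.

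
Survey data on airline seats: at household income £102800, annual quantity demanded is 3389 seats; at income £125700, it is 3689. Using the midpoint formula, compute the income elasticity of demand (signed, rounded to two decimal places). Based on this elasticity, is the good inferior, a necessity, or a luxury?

%ΔQ = (3689 − 3389)/[( 3389 + 3689)/2] = 300/3539 = 0.084769…
%ΔIncome = (125700 − 102800)/[( 102800 + 125700)/2] = 22900/114250 = 0.200437…
E_income = (300/3539) / (22900/114250) = 0.4229…
0 < E_income < 1 ⇒ normal good, necessity.

0.42; necessity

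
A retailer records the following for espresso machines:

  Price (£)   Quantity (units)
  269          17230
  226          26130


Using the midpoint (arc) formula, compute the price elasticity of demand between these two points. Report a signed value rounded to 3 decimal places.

%ΔQ = (26130 − 17230) / [(17230 + 26130)/2] = 8900/21680 = 0.410516…
%ΔP = (226 − 269) / [(269 + 226)/2] = -43/247.5 = -0.173737…
Arc Ed = %ΔQ / %ΔP = (8900/21680) / (-43/247.5) = -2.36285…

-2.363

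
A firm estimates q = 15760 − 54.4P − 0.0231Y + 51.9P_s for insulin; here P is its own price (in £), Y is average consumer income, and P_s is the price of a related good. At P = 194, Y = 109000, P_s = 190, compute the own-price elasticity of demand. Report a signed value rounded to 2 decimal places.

-0.84

At the given values, q = 15760 − 54.4(194) − 0.0231(109000) + 51.9(190) = 12549.5.
∂q/∂P = −54.4.
E = (-54.4) × (194/12549.5) = -0.8409…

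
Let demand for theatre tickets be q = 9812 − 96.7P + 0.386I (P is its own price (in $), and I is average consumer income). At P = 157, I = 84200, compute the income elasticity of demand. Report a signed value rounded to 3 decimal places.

1.198

At the given values, q = 9812 − 96.7(157) + 0.386(84200) = 27131.3.
∂q/∂I = 0.386.
E = (0.386) × (84200/27131.3) = 1.19792…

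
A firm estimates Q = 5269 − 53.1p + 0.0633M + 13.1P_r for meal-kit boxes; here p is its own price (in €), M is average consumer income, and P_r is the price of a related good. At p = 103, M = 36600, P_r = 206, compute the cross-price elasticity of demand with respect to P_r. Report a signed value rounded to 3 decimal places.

At the given values, Q = 5269 − 53.1(103) + 0.0633(36600) + 13.1(206) = 4815.08.
∂Q/∂P_r = 13.1.
E = (13.1) × (206/4815.08) = 0.56044…

0.560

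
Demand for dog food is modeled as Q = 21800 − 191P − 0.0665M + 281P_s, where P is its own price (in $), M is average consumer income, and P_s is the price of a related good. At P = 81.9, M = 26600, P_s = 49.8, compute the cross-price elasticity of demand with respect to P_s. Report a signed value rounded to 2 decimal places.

At the given values, Q = 21800 − 191(81.9) − 0.0665(26600) + 281(49.8) = 18382.
∂Q/∂P_s = 281.
E = (281) × (49.8/18382) = 0.7612…

0.76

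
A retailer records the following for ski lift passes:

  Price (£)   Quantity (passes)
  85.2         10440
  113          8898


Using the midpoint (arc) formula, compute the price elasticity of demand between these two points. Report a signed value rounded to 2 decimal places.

%ΔQ = (8898 − 10440) / [(10440 + 8898)/2] = -1542/9669 = -0.159478…
%ΔP = (113 − 85.2) / [(85.2 + 113)/2] = 27.8/99.1 = 0.280524…
Arc Ed = %ΔQ / %ΔP = (-1542/9669) / (27.8/99.1) = -0.5685…

-0.57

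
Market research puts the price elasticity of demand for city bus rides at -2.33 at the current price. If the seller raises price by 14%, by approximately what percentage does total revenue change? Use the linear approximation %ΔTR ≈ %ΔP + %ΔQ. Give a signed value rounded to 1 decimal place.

-18.6%

%ΔQ ≈ Ed × %ΔP = (-2.33) × (+14%) = -32.6200%
%ΔTR ≈ %ΔP + %ΔQ = (+14%) + (-32.6200%) = -18.6200%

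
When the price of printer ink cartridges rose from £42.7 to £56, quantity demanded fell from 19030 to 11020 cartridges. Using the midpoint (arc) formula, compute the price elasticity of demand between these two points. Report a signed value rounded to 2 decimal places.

%ΔQ = (11020 − 19030) / [(19030 + 11020)/2] = -8010/15025 = -0.533111…
%ΔP = (56 − 42.7) / [(42.7 + 56)/2] = 13.3/49.35 = 0.269503…
Arc Ed = %ΔQ / %ΔP = (-8010/15025) / (13.3/49.35) = -1.9781…

-1.98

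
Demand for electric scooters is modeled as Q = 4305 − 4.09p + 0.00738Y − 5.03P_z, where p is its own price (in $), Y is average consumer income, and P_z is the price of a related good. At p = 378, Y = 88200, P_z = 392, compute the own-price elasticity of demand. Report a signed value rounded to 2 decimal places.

-1.08

At the given values, Q = 4305 − 4.09(378) + 0.00738(88200) − 5.03(392) = 1438.136.
∂Q/∂p = −4.09.
E = (-4.09) × (378/1438.136) = -1.0750…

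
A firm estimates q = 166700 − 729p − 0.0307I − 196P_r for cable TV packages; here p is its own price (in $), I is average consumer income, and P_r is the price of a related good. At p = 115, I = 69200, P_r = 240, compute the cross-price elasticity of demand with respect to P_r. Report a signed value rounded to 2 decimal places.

-1.40

At the given values, q = 166700 − 729(115) − 0.0307(69200) − 196(240) = 33700.56.
∂q/∂P_r = -196.
E = (-196) × (240/33700.56) = -1.3958…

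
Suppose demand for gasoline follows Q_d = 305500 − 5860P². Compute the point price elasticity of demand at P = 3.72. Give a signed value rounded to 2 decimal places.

-0.72

dQ_d/dP = −2·5860·P = -43598.4. At P = 3.72, Q_d = 224406.976.
Ed = (dQ_d/dP)·(P/Q_d) = (-43598.4) × (3.72/224406.976) = -0.7227…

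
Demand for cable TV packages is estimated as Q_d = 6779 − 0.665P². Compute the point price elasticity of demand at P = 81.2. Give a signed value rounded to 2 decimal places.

dQ_d/dP = −2·0.665·P = -107.996. At P = 81.2, Q_d = 2394.3624.
Ed = (dQ_d/dP)·(P/Q_d) = (-107.996) × (81.2/2394.3624) = -3.6624…

-3.66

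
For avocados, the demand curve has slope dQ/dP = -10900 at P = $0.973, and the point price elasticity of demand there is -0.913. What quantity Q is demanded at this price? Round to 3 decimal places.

Ed = (dQ/dP)·(P/Q) ⇒ Q = (dQ/dP)·P/Ed = (-10900)·0.973/(-0.913) = 11616.31982…

11616.320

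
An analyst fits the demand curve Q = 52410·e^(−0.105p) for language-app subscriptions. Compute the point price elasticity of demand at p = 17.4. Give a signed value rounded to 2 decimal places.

dQ/dp = −0.105·Q = -885.416. At p = 17.4, Q = 8432.53.
Ed = (dQ/dp)·(p/Q) = (-885.416) × (17.4/8432.53) = -1.827

-1.83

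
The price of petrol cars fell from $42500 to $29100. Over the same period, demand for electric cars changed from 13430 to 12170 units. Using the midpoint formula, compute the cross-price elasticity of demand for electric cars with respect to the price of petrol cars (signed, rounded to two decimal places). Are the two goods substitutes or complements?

0.26; substitutes

%ΔQ_{electric cars} = (12170 − 13430)/avg = -1260/12800 = -0.098437…
%ΔP_{petrol cars} = (29100 − 42500)/avg = -13400/35800 = -0.374301…
E_cross = (-1260/12800) / (-13400/35800) = 0.2629…
E_cross > 0 ⇒ the goods are substitutes.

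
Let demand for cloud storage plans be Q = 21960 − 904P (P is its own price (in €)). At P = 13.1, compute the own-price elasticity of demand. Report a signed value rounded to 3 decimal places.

At the given values, Q = 21960 − 904(13.1) = 10117.6.
∂Q/∂P = −904.
E = (-904) × (13.1/10117.6) = -1.17047…

-1.170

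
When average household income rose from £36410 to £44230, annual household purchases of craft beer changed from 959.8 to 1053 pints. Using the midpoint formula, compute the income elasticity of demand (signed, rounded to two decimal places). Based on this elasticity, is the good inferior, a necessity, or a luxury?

%ΔQ = (1053 − 959.8)/[( 959.8 + 1053)/2] = 93.2/1006.4 = 0.092607…
%ΔIncome = (44230 − 36410)/[( 36410 + 44230)/2] = 7820/40320 = 0.193948…
E_income = (93.2/1006.4) / (7820/40320) = 0.4774…
0 < E_income < 1 ⇒ normal good, necessity.

0.48; necessity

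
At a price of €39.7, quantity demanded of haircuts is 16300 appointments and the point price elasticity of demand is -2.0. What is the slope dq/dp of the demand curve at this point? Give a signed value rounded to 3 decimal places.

Ed = (dq/dp)·(p/q) ⇒ dq/dp = Ed·q/p = (-2.0)·16300/39.7 = -821.15869…

-821.159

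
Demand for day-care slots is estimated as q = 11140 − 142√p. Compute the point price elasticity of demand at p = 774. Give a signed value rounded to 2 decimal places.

-0.27

dq/dp = −142/(2√p) = -2.55204. At p = 774, q = 7189.44.
Ed = (dq/dp)·(p/q) = (-2.55204) × (774/7189.44) = -0.2747…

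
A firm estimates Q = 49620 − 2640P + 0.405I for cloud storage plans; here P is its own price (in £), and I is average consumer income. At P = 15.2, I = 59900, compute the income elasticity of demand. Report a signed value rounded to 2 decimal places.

At the given values, Q = 49620 − 2640(15.2) + 0.405(59900) = 33751.5.
∂Q/∂I = 0.405.
E = (0.405) × (59900/33751.5) = 0.7187…

0.72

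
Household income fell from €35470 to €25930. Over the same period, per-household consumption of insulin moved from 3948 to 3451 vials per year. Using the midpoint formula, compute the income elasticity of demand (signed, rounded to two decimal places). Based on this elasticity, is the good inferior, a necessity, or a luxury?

%ΔQ = (3451 − 3948)/[( 3948 + 3451)/2] = -497/3699.5 = -0.134342…
%ΔIncome = (25930 − 35470)/[( 35470 + 25930)/2] = -9540/30700 = -0.310749…
E_income = (-497/3699.5) / (-9540/30700) = 0.4323…
0 < E_income < 1 ⇒ normal good, necessity.

0.43; necessity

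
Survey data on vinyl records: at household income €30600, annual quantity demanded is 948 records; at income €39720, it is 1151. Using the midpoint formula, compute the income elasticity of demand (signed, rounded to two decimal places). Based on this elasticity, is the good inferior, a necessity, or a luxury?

%ΔQ = (1151 − 948)/[( 948 + 1151)/2] = 203/1049.5 = 0.193425…
%ΔIncome = (39720 − 30600)/[( 30600 + 39720)/2] = 9120/35160 = 0.259385…
E_income = (203/1049.5) / (9120/35160) = 0.7457…
0 < E_income < 1 ⇒ normal good, necessity.

0.75; necessity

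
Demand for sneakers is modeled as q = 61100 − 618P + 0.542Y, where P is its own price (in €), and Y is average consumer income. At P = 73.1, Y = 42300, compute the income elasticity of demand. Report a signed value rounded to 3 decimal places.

0.590

At the given values, q = 61100 − 618(73.1) + 0.542(42300) = 38850.8.
∂q/∂Y = 0.542.
E = (0.542) × (42300/38850.8) = 0.59011…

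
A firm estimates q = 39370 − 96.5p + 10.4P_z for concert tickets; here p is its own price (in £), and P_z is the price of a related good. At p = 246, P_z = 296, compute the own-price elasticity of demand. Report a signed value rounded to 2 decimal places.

-1.27

At the given values, q = 39370 − 96.5(246) + 10.4(296) = 18709.4.
∂q/∂p = −96.5.
E = (-96.5) × (246/18709.4) = -1.2688…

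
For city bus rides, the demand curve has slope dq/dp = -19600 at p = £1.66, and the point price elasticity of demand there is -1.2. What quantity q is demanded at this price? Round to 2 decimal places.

27113.33

Ed = (dq/dp)·(p/q) ⇒ q = (dq/dp)·p/Ed = (-19600)·1.66/(-1.2) = 27113.3333…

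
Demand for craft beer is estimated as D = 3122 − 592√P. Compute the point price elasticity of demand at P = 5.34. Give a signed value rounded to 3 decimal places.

-0.390

dD/dP = −592/(2√P) = -128.092. At P = 5.34, D = 1753.98.
Ed = (dD/dP)·(P/D) = (-128.092) × (5.34/1753.98) = -0.38997…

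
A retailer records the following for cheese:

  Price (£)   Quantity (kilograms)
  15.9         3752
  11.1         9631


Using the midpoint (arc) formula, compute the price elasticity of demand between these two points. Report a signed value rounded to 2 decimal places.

-2.47

%ΔQ = (9631 − 3752) / [(3752 + 9631)/2] = 5879/6691.5 = 0.878577…
%ΔP = (11.1 − 15.9) / [(15.9 + 11.1)/2] = -4.8/13.5 = -0.355555…
Arc Ed = %ΔQ / %ΔP = (5879/6691.5) / (-4.8/13.5) = -2.4709…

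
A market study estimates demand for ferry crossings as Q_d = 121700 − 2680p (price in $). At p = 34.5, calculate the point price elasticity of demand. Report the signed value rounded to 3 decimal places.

-3.162

dQ_d/dp = −2680. At p = 34.5, Q_d = 121700 − 2680(34.5) = 29240.
Ed = (dQ_d/dp)·(p/Q_d) = −2680 × (34.5/29240) = -3.16210…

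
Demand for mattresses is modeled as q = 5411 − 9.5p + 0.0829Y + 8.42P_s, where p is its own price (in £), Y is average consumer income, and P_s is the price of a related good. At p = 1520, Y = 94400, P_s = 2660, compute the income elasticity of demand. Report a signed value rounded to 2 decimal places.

0.37

At the given values, q = 5411 − 9.5(1520) + 0.0829(94400) + 8.42(2660) = 21193.96.
∂q/∂Y = 0.0829.
E = (0.0829) × (94400/21193.96) = 0.3692…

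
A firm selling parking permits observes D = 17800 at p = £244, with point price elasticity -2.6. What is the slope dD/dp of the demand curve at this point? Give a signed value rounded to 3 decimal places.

-189.672

Ed = (dD/dp)·(p/D) ⇒ dD/dp = Ed·D/p = (-2.6)·17800/244 = -189.67213…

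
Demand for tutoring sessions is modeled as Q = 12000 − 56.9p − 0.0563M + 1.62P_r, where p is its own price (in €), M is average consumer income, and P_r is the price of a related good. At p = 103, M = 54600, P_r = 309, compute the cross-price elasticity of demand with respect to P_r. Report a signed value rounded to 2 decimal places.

0.14

At the given values, Q = 12000 − 56.9(103) − 0.0563(54600) + 1.62(309) = 3565.9.
∂Q/∂P_r = 1.62.
E = (1.62) × (309/3565.9) = 0.1403…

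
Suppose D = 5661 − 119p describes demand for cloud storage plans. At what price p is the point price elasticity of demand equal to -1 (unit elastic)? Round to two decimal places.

23.79

Ed = −119p/(5661 − 119p). Set this equal to -1:
119p = 1·(5661 − 119p) ⇒ 119p(1 + 1) = 1·5661
p = 1·5661 / (119·2) = 23.7857…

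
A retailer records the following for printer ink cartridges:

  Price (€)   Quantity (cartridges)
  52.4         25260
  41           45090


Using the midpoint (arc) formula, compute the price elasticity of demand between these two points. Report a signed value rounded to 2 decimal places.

-2.31

%ΔQ = (45090 − 25260) / [(25260 + 45090)/2] = 19830/35175 = 0.563752…
%ΔP = (41 − 52.4) / [(52.4 + 41)/2] = -11.4/46.7 = -0.244111…
Arc Ed = %ΔQ / %ΔP = (19830/35175) / (-11.4/46.7) = -2.3094…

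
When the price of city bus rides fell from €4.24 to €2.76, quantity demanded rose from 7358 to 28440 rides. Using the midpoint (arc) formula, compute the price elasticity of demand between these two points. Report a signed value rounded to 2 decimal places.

%ΔQ = (28440 − 7358) / [(7358 + 28440)/2] = 21082/17899 = 1.177831…
%ΔP = (2.76 − 4.24) / [(4.24 + 2.76)/2] = -1.48/3.5 = -0.422857…
Arc Ed = %ΔQ / %ΔP = (21082/17899) / (-1.48/3.5) = -2.7854…

-2.79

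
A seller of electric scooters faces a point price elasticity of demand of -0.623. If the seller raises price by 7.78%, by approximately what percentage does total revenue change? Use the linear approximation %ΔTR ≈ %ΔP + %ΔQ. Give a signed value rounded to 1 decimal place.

%ΔQ ≈ Ed × %ΔP = (-0.623) × (+7.78%) = -4.8469%
%ΔTR ≈ %ΔP + %ΔQ = (+7.78%) + (-4.8469%) = +2.9331%

+2.9%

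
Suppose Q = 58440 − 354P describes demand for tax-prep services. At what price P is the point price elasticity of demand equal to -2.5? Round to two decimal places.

Ed = −354P/(58440 − 354P). Set this equal to -2.5:
354P = 2.5·(58440 − 354P) ⇒ 354P(1 + 2.5) = 2.5·58440
P = 2.5·58440 / (354·3.5) = 117.9176…

117.92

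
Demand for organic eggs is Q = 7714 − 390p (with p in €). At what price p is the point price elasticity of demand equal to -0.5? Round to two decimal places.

6.59

Ed = −390p/(7714 − 390p). Set this equal to -0.5:
390p = 0.5·(7714 − 390p) ⇒ 390p(1 + 0.5) = 0.5·7714
p = 0.5·7714 / (390·1.5) = 6.5931…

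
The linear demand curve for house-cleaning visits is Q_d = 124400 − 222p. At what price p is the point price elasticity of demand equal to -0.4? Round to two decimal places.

Ed = −222p/(124400 − 222p). Set this equal to -0.4:
222p = 0.4·(124400 − 222p) ⇒ 222p(1 + 0.4) = 0.4·124400
p = 0.4·124400 / (222·1.4) = 160.1029…

160.10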